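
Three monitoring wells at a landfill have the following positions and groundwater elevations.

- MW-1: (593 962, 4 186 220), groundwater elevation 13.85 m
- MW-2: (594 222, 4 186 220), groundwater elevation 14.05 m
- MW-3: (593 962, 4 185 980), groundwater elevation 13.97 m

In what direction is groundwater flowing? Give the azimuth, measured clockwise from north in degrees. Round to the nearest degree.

∂h/∂x = (14.05 − 13.85) / (594222 − 593962) = +0.0007692
∂h/∂y = (13.97 − 13.85) / (4185980 − 4186220) = -0.0005000
Flow direction (−∇h) has components (-0.0007692 E, +0.0005000 N).
Azimuth = atan2(E, N) = atan2(-0.0007692, +0.0005000) = 303.0° ≈ 303°.

303°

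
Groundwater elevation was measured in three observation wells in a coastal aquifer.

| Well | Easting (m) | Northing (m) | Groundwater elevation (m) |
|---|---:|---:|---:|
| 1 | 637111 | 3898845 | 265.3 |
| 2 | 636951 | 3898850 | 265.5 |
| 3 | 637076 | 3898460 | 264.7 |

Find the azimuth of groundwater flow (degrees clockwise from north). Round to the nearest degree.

144°

Differences from 1: to 2 (Δx, Δy, Δh) = (-160, 5, +0.2); to 3 = (-35, -385, -0.6).
Solve a·Δx + b·Δy = Δh: det = (-160)·(-385) − (-35)·5 = 61775.
∂h/∂x = [(+0.2)·(-385) − (-0.6)·5] / 61775 = -0.001198
∂h/∂y = [(-160)·(-0.6) − (-35)·(+0.2)] / 61775 = +0.001667
Flow direction (−∇h) has components (+0.001198 E, -0.001667 N).
Azimuth = atan2(E, N) = atan2(+0.001198, -0.001667) = 144.3° ≈ 144°.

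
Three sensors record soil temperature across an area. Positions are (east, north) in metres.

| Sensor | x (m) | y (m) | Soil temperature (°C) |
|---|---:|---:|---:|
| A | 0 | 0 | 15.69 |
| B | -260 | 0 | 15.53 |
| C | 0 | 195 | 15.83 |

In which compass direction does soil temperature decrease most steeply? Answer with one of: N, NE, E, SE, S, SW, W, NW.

∂T/∂x = (15.53 − 15.69) / (-260 − 0) = +0.0006154
∂T/∂y = (15.83 − 15.69) / (195 − 0) = +0.0007179
Steepest decrease is along −∇f = (-0.0006154 E, -0.0007179 N) → southwest.

SW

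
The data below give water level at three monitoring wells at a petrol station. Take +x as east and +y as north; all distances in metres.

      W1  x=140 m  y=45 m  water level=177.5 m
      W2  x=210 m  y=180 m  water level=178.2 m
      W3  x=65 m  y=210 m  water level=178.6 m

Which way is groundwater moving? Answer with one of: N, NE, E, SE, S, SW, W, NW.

S

Taking W1 as reference: W2−W1 = (70, 135, +0.7); W3−W1 = (-75, 165, +1.1).
Determinant of the coordinate differences = 70·165 − (-75)·135 = 21675.
∂h/∂x = [(+0.7)·165 − (+1.1)·135] / 21675 = -0.001522
∂h/∂y = [70·(+1.1) − (-75)·(+0.7)] / 21675 = +0.005975
Flow = −∇h = (+0.001522 east, -0.005975 north), which points south.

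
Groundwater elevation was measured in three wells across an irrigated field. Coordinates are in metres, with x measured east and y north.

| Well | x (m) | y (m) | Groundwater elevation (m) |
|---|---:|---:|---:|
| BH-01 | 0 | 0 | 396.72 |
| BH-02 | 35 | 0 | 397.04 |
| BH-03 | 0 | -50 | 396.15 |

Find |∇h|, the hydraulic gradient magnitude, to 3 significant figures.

0.0146

∂h/∂x = (397.04 − 396.72) / (35 − 0) = +0.009143
∂h/∂y = (396.15 − 396.72) / (-50 − 0) = +0.01140
|∇h| = √(0.009143² + 0.01140²) = 0.01461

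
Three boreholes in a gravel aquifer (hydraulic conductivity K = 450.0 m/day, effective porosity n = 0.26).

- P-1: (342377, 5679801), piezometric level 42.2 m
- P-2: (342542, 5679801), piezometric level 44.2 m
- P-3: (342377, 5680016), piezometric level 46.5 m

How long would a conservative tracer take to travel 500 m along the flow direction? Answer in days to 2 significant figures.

12 days

∂h/∂x = (44.2 − 42.2) / (342542 − 342377) = +0.01212
∂h/∂y = (46.5 − 42.2) / (5680016 − 5679801) = +0.02000
|∇h| = √(0.01212² + 0.02000²) = 0.02339
Seepage velocity v = K·i/n = 450.0 × 0.02339 / 0.26 = 40.48 m/day.
t = 500 / 40.48 = 12.35 days.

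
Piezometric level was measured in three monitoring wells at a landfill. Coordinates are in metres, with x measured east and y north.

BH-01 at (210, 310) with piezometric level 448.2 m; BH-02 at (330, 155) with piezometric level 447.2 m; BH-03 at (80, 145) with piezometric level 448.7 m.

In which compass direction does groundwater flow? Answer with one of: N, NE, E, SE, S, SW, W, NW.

With h = a·x + b·y + c and BH-01 as origin, the differences give:
  120·a + (-155)·b = -1.0
  (-130)·a + (-165)·b = +0.5
Eliminate b (×(-165) and ×(-155), subtract): -39950·a = 242.50 → a = ∂h/∂x = -0.006070
Back-substitute: b = ∂h/∂y = +0.001752.
Flow = −∇h = (+0.006070 east, -0.001752 north), which points east.

E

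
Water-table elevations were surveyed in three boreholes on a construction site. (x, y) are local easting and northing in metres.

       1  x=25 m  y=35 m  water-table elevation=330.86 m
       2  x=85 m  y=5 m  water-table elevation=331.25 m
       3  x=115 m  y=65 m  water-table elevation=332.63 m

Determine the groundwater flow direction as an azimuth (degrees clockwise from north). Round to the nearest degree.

222°

Differences from 1: to 2 (Δx, Δy, Δh) = (60, -30, +0.39); to 3 = (90, 30, +1.77).
Determinant of the coordinate differences = 60·30 − 90·(-30) = 4500.
∂h/∂x = [(+0.39)·30 − (+1.77)·(-30)] / 4500 = +0.01440
∂h/∂y = [60·(+1.77) − 90·(+0.39)] / 4500 = +0.01580
Flow direction (−∇h) has components (-0.01440 E, -0.01580 N).
Azimuth = atan2(E, N) = atan2(-0.01440, -0.01580) = 222.3° ≈ 222°.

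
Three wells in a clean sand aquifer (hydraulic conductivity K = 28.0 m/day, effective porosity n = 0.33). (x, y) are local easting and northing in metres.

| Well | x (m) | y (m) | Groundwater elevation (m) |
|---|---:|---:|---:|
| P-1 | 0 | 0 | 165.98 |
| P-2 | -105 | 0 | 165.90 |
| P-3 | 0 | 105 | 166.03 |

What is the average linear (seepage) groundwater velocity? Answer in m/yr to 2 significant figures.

∂h/∂x = (165.90 − 165.98) / (-105 − 0) = +0.0007619
∂h/∂y = (166.03 − 165.98) / (105 − 0) = +0.0004762
|∇h| = √(0.0007619² + 0.0004762²) = 0.0008985
Seepage velocity v = K·i/n = 28.0 × 0.0008985 / 0.33 = 0.07624 m/day = 27.85 m/yr.

28 m/yr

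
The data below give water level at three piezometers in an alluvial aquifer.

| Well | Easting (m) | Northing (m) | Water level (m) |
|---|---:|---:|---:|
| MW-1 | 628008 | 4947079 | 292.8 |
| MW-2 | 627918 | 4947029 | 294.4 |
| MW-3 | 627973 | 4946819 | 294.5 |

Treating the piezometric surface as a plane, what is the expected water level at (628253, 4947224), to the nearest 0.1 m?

288.4 m

With h = a·x + b·y + c and MW-1 as origin, the differences give:
  (-90)·a + (-50)·b = +1.6
  (-35)·a + (-260)·b = +1.7
Eliminate b (×(-260) and ×(-50), subtract): 21650·a = -331.00 → a = ∂h/∂x = -0.01529
Back-substitute: b = ∂h/∂y = -0.004480.
h(628253, 4947224) = 292.8 + (-0.01529)·(245) + (-0.004480)·(145) = 292.8 -3.746 -0.650 = 288.405 m.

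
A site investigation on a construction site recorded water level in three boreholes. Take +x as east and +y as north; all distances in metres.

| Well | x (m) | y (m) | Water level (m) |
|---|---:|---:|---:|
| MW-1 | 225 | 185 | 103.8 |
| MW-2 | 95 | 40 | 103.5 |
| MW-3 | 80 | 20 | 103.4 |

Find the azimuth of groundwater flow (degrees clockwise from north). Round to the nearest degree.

135°

With h = a·x + b·y + c and MW-1 as origin, the differences give:
  (-130)·a + (-145)·b = -0.3
  (-145)·a + (-165)·b = -0.4
Eliminate b (×(-165) and ×(-145), subtract): 425·a = -8.50 → a = ∂h/∂x = -0.02000
Back-substitute: b = ∂h/∂y = +0.02000.
Flow direction (−∇h) has components (+0.02000 E, -0.02000 N).
Azimuth = atan2(E, N) = atan2(+0.02000, -0.02000) = 135.0° ≈ 135°.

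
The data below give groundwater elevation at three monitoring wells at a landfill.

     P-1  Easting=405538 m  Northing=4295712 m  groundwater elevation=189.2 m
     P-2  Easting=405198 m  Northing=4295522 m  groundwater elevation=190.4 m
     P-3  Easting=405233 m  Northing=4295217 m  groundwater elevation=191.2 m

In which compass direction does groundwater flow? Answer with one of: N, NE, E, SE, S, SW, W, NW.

Differences from P-1: to P-2 (Δx, Δy, Δh) = (-340, -190, +1.2); to P-3 = (-305, -495, +2.0).
Solve a·Δx + b·Δy = Δh: det = (-340)·(-495) − (-305)·(-190) = 110350.
∂h/∂x = [(+1.2)·(-495) − (+2.0)·(-190)] / 110350 = -0.001939
∂h/∂y = [(-340)·(+2.0) − (-305)·(+1.2)] / 110350 = -0.002845
Flow = −∇h = (+0.001939 east, +0.002845 north), which points northeast.

NE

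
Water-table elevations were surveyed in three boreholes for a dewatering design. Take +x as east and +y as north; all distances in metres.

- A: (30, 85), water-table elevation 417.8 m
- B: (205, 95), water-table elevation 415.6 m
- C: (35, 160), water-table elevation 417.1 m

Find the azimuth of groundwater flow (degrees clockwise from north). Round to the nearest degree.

055°

With h = a·x + b·y + c and A as origin, the differences give:
  175·a + 10·b = -2.2
  5·a + 75·b = -0.7
Eliminate b (×75 and ×10, subtract): 13075·a = -158.00 → a = ∂h/∂x = -0.01208
Back-substitute: b = ∂h/∂y = -0.008528.
Flow direction (−∇h) has components (+0.01208 E, +0.008528 N).
Azimuth = atan2(E, N) = atan2(+0.01208, +0.008528) = 54.8° ≈ 055°.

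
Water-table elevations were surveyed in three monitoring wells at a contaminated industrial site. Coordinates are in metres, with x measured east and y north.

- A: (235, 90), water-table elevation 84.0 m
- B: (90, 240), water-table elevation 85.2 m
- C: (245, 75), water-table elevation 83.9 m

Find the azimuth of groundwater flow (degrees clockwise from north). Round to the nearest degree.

130°

Three-point gradient (reference A): Δ to B = (-145, 150, +1.2), Δ to C = (10, -15, -0.1).
∂h/∂x = -0.004444, ∂h/∂y = +0.003704 (det = 675).
Flow direction (−∇h) has components (+0.004444 E, -0.003704 N).
Azimuth = atan2(E, N) = atan2(+0.004444, -0.003704) = 129.8° ≈ 130°.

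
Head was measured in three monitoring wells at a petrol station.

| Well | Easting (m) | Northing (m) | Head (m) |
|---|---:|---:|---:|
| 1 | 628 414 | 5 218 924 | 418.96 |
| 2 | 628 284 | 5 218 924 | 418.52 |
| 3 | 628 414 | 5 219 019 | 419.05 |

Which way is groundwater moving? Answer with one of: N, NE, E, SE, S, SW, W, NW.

∂h/∂x = (418.52 − 418.96) / (628284 − 628414) = +0.003385
∂h/∂y = (419.05 − 418.96) / (5219019 − 5218924) = +0.0009474
Flow = −∇h = (-0.003385 east, -0.0009474 north), which points west.

W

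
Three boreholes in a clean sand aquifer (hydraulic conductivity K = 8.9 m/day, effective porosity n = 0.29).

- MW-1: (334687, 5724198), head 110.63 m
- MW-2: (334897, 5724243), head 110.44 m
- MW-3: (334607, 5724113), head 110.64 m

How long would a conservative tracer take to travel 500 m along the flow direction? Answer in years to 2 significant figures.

Three-point gradient (reference MW-1): Δ to MW-2 = (210, 45, -0.19), Δ to MW-3 = (-80, -85, +0.01).
∂h/∂x = -0.001102, ∂h/∂y = +0.0009193 (det = -14250).
|∇h| = √(-0.001102² + 0.0009193²) = 0.001435
Seepage velocity v = K·i/n = 8.9 × 0.001435 / 0.29 = 0.04404 m/day.
t = 500 / 0.04404 = 1.135e+04 days = 31.1 years.

31 years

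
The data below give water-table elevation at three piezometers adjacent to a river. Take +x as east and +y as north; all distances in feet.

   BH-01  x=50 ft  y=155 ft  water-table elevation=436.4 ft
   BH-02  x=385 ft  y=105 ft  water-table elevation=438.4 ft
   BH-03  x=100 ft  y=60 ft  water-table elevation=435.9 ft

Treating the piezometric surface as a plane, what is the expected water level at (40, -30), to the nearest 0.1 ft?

Taking BH-01 as reference: BH-02−BH-01 = (335, -50, +2.0); BH-03−BH-01 = (50, -95, -0.5).
Determinant of the coordinate differences = 335·(-95) − 50·(-50) = -29325.
∂h/∂x = [(+2.0)·(-95) − (-0.5)·(-50)] / -29325 = +0.007332
∂h/∂y = [335·(-0.5) − 50·(+2.0)] / -29325 = +0.009122
h(40, -30) = 436.4 + (+0.007332)·(-10) + (+0.009122)·(-185) = 436.4 -0.073 -1.688 = 434.639 ft.

434.6 ft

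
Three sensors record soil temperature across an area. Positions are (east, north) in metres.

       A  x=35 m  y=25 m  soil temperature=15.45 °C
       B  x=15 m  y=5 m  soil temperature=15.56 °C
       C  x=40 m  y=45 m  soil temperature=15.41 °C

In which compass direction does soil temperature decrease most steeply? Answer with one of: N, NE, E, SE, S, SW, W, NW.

E

Differences from A: to B (Δx, Δy, Δh) = (-20, -20, +0.11); to C = (5, 20, -0.04).
Determinant of the coordinate differences = (-20)·20 − 5·(-20) = -300.
∂T/∂x = [(+0.11)·20 − (-0.04)·(-20)] / -300 = -0.004667
∂T/∂y = [(-20)·(-0.04) − 5·(+0.11)] / -300 = -0.0008333
Steepest decrease is along −∇f = (+0.004667 E, +0.0008333 N) → east.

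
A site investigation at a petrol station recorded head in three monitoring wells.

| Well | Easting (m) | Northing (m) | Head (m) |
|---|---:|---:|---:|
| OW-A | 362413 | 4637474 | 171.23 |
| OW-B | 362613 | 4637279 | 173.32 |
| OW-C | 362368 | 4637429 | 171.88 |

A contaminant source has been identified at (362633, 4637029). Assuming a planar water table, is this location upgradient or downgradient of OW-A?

Taking OW-A as reference: OW-B−OW-A = (200, -195, +2.09); OW-C−OW-A = (-45, -45, +0.65).
Determinant of the coordinate differences = 200·(-45) − (-45)·(-195) = -17775.
∂h/∂x = [(+2.09)·(-45) − (+0.65)·(-195)] / -17775 = -0.001840
∂h/∂y = [200·(+0.65) − (-45)·(+2.09)] / -17775 = -0.01260
Head at (362633, 4637029) = 171.23 + (-0.001840)·(220) + (-0.01260)·(-445) = 176.43 m.
That is higher than the 171.23 m at OW-A, so the point is upgradient.

upgradient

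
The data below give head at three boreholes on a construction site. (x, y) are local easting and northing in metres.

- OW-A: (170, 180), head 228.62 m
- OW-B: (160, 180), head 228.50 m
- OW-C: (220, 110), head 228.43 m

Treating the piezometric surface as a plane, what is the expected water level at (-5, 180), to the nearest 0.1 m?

Differences from OW-A: to OW-B (Δx, Δy, Δh) = (-10, 0, -0.12); to OW-C = (50, -70, -0.19).
Solve a·Δx + b·Δy = Δh: det = (-10)·(-70) − 50·0 = 700.
∂h/∂x = [(-0.12)·(-70) − (-0.19)·0] / 700 = +0.01200
∂h/∂y = [(-10)·(-0.19) − 50·(-0.12)] / 700 = +0.01129
h(-5, 180) = 228.62 + (+0.01200)·(-175) + (+0.01129)·(0) = 228.62 -2.100 +0.000 = 226.520 m.

226.5 m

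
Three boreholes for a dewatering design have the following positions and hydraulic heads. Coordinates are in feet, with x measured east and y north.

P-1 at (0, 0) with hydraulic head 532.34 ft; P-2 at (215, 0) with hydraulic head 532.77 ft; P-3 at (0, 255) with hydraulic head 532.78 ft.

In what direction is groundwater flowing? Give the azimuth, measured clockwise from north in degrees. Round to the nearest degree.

229°

∂h/∂x = (532.77 − 532.34) / (215 − 0) = +0.002000
∂h/∂y = (532.78 − 532.34) / (255 − 0) = +0.001725
Flow direction (−∇h) has components (-0.002000 E, -0.001725 N).
Azimuth = atan2(E, N) = atan2(-0.002000, -0.001725) = 229.2° ≈ 229°.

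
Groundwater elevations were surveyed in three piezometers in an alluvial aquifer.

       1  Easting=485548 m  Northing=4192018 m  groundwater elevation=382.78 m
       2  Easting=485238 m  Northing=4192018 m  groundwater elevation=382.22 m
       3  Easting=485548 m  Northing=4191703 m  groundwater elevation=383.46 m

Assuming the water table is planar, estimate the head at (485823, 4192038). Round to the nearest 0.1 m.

∂h/∂x = (382.22 − 382.78) / (485238 − 485548) = +0.001806
∂h/∂y = (383.46 − 382.78) / (4191703 − 4192018) = -0.002159
h(485823, 4192038) = 382.78 + (+0.001806)·(275) + (-0.002159)·(20) = 382.78 +0.497 -0.043 = 383.234 m.

383.2 m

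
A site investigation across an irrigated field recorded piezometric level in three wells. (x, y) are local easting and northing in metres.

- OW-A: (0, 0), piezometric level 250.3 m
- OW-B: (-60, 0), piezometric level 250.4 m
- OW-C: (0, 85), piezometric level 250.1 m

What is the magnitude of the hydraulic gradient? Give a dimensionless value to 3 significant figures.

∂h/∂x = (250.4 − 250.3) / (-60 − 0) = -0.001667
∂h/∂y = (250.1 − 250.3) / (85 − 0) = -0.002353
|∇h| = √(-0.001667² + -0.002353²) = 0.002884

0.00288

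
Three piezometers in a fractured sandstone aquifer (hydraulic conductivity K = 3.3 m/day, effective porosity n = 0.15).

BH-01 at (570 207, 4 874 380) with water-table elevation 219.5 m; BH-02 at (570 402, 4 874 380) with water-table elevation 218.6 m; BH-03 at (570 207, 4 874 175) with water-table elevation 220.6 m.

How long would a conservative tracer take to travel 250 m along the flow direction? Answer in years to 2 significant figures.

∂h/∂x = (218.6 − 219.5) / (570402 − 570207) = -0.004615
∂h/∂y = (220.6 − 219.5) / (4874175 − 4874380) = -0.005366
|∇h| = √(-0.004615² + -0.005366²) = 0.007078
Seepage velocity v = K·i/n = 3.3 × 0.007078 / 0.15 = 0.1557 m/day.
t = 250 / 0.1557 = 1606 days = 4.4 years.

4.4 years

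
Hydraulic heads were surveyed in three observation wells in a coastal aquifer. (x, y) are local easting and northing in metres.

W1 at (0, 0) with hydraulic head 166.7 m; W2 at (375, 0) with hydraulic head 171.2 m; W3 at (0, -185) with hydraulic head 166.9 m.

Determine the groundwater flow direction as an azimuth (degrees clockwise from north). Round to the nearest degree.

∂h/∂x = (171.2 − 166.7) / (375 − 0) = +0.01200
∂h/∂y = (166.9 − 166.7) / (-185 − 0) = -0.001081
Flow direction (−∇h) has components (-0.01200 E, +0.001081 N).
Azimuth = atan2(E, N) = atan2(-0.01200, +0.001081) = 275.1° ≈ 275°.

275°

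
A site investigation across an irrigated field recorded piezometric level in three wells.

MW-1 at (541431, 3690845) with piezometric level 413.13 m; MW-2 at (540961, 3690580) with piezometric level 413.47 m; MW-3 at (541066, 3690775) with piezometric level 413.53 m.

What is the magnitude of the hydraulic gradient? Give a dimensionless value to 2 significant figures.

Taking MW-1 as reference: MW-2−MW-1 = (-470, -265, +0.34); MW-3−MW-1 = (-365, -70, +0.40).
Solve a·Δx + b·Δy = Δh: det = (-470)·(-70) − (-365)·(-265) = -63825.
∂h/∂x = [(+0.34)·(-70) − (+0.40)·(-265)] / -63825 = -0.001288
∂h/∂y = [(-470)·(+0.40) − (-365)·(+0.34)] / -63825 = +0.001001
|∇h| = √(-0.001288² + 0.001001²) = 0.001631

0.0016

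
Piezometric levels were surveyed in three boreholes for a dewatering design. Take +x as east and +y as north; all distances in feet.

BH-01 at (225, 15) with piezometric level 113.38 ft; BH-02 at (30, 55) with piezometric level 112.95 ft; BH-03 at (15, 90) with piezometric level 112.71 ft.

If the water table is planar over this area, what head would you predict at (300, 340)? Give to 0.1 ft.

Three-point gradient (reference BH-01): Δ to BH-02 = (-195, 40, -0.43), Δ to BH-03 = (-210, 75, -0.67).
∂h/∂x = +0.0008755, ∂h/∂y = -0.006482 (det = -6225).
h(300, 340) = 113.38 + (+0.0008755)·(75) + (-0.006482)·(325) = 113.38 +0.066 -2.107 = 111.339 ft.

111.3 ft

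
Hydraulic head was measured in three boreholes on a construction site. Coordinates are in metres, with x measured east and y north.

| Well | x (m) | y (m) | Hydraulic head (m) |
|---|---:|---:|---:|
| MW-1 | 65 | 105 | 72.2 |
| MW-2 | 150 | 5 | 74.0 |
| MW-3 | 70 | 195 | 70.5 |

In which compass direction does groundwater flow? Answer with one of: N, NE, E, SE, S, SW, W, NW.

N

With h = a·x + b·y + c and MW-1 as origin, the differences give:
  85·a + (-100)·b = +1.8
  5·a + 90·b = -1.7
Eliminate b (×90 and ×(-100), subtract): 8150·a = -8.00 → a = ∂h/∂x = -0.0009816
Back-substitute: b = ∂h/∂y = -0.01883.
Flow = −∇h = (+0.0009816 east, +0.01883 north), which points north.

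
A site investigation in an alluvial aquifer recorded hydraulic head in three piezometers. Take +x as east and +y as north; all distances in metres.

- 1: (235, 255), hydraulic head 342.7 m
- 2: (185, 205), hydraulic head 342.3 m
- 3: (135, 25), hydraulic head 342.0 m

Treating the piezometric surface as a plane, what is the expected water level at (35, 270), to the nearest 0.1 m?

Differences from 1: to 2 (Δx, Δy, Δh) = (-50, -50, -0.4); to 3 = (-100, -230, -0.7).
Determinant of the coordinate differences = (-50)·(-230) − (-100)·(-50) = 6500.
∂h/∂x = [(-0.4)·(-230) − (-0.7)·(-50)] / 6500 = +0.008769
∂h/∂y = [(-50)·(-0.7) − (-100)·(-0.4)] / 6500 = -0.0007692
h(35, 270) = 342.7 + (+0.008769)·(-200) + (-0.0007692)·(15) = 342.7 -1.754 -0.012 = 340.935 m.

340.9 m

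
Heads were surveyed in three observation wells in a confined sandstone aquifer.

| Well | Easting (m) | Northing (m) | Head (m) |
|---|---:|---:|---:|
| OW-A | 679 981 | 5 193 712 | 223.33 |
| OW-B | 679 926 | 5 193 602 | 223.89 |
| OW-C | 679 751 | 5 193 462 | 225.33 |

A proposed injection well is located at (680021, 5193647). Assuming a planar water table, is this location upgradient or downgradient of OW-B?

With h = a·x + b·y + c and OW-A as origin, the differences give:
  (-55)·a + (-110)·b = +0.56
  (-230)·a + (-250)·b = +2.00
Eliminate b (×(-250) and ×(-110), subtract): -11550·a = 80.000 → a = ∂h/∂x = -0.006926
Back-substitute: b = ∂h/∂y = -0.001628.
Head at (680021, 5193647) = 223.33 + (-0.006926)·(40) + (-0.001628)·(-65) = 223.16 m.
That is lower than the 223.89 m at OW-B, so the point is downgradient.

downgradient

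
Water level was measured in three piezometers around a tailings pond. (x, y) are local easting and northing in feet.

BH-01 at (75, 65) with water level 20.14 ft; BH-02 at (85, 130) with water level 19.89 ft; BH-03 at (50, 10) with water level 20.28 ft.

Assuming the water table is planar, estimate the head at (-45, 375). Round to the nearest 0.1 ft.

Differences from BH-01: to BH-02 (Δx, Δy, Δh) = (10, 65, -0.25); to BH-03 = (-25, -55, +0.14).
Solve a·Δx + b·Δy = Δh: det = 10·(-55) − (-25)·65 = 1075.
∂h/∂x = [(-0.25)·(-55) − (+0.14)·65] / 1075 = +0.004326
∂h/∂y = [10·(+0.14) − (-25)·(-0.25)] / 1075 = -0.004512
h(-45, 375) = 20.14 + (+0.004326)·(-120) + (-0.004512)·(310) = 20.14 -0.519 -1.399 = 18.222 ft.

18.2 ft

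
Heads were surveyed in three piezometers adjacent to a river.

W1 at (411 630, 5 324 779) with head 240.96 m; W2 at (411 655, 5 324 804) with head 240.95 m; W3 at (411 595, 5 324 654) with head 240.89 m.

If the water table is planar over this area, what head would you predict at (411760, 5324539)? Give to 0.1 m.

240.6 m

With h = a·x + b·y + c and W1 as origin, the differences give:
  25·a + 25·b = -0.01
  (-35)·a + (-125)·b = -0.07
Eliminate b (×(-125) and ×25, subtract): -2250·a = 3.000 → a = ∂h/∂x = -0.001333
Back-substitute: b = ∂h/∂y = +0.0009333.
h(411760, 5324539) = 240.96 + (-0.001333)·(130) + (+0.0009333)·(-240) = 240.96 -0.173 -0.224 = 240.563 m.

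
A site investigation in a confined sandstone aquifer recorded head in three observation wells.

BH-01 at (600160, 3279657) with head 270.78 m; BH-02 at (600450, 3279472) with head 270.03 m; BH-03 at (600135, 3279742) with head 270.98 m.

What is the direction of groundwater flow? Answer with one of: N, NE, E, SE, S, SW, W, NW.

Taking BH-01 as reference: BH-02−BH-01 = (290, -185, -0.75); BH-03−BH-01 = (-25, 85, +0.20).
Solve a·Δx + b·Δy = Δh: det = 290·85 − (-25)·(-185) = 20025.
∂h/∂x = [(-0.75)·85 − (+0.20)·(-185)] / 20025 = -0.001336
∂h/∂y = [290·(+0.20) − (-25)·(-0.75)] / 20025 = +0.001960
Flow = −∇h = (+0.001336 east, -0.001960 north), which points southeast.

SE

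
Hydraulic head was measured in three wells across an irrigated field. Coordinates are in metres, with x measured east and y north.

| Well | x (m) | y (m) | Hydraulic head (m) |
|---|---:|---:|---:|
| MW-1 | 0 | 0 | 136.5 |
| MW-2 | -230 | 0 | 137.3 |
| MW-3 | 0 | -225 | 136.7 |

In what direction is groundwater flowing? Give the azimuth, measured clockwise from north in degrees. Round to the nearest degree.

∂h/∂x = (137.3 − 136.5) / (-230 − 0) = -0.003478
∂h/∂y = (136.7 − 136.5) / (-225 − 0) = -0.0008889
Flow direction (−∇h) has components (+0.003478 E, +0.0008889 N).
Azimuth = atan2(E, N) = atan2(+0.003478, +0.0008889) = 75.7° ≈ 076°.

076°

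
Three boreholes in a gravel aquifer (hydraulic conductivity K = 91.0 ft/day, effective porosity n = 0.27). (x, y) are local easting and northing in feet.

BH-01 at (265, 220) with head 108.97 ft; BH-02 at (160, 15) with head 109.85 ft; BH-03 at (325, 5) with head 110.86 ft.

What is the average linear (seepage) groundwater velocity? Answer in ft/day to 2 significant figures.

Differences from BH-01: to BH-02 (Δx, Δy, Δh) = (-105, -205, +0.88); to BH-03 = (60, -215, +1.89).
Determinant of the coordinate differences = (-105)·(-215) − 60·(-205) = 34875.
∂h/∂x = [(+0.88)·(-215) − (+1.89)·(-205)] / 34875 = +0.005685
∂h/∂y = [(-105)·(+1.89) − 60·(+0.88)] / 34875 = -0.007204
|∇h| = √(0.005685² + -0.007204²) = 0.009177
Seepage velocity v = K·i/n = 91.0 × 0.009177 / 0.27 = 3.093 ft/day.

3.1 ft/day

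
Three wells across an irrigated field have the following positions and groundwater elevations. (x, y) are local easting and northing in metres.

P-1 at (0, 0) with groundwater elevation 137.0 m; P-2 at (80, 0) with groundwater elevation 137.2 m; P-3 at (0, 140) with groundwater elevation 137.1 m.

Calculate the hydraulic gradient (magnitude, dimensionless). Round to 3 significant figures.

∂h/∂x = (137.2 − 137.0) / (80 − 0) = +0.002500
∂h/∂y = (137.1 − 137.0) / (140 − 0) = +0.0007143
|∇h| = √(0.002500² + 0.0007143²) = 0.0026

0.00260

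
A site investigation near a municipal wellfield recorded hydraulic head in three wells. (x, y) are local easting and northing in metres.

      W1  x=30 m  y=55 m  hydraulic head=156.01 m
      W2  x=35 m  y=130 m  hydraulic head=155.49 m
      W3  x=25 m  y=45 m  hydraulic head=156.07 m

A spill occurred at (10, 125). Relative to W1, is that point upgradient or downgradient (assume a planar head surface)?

downgradient

Three-point gradient (reference W1): Δ to W2 = (5, 75, -0.52), Δ to W3 = (-5, -10, +0.06).
∂h/∂x = +0.002154, ∂h/∂y = -0.007077 (det = 325).
Head at (10, 125) = 156.01 + (+0.002154)·(-20) + (-0.007077)·(70) = 155.47 m.
That is lower than the 156.01 m at W1, so the point is downgradient.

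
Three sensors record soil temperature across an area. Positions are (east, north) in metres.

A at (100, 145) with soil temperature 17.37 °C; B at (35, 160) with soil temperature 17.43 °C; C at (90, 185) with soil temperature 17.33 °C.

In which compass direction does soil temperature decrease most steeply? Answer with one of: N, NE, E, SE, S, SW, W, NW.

NE

Differences from A: to B (Δx, Δy, Δh) = (-65, 15, +0.06); to C = (-10, 40, -0.04).
Determinant of the coordinate differences = (-65)·40 − (-10)·15 = -2450.
∂T/∂x = [(+0.06)·40 − (-0.04)·15] / -2450 = -0.001224
∂T/∂y = [(-65)·(-0.04) − (-10)·(+0.06)] / -2450 = -0.001306
Steepest decrease is along −∇f = (+0.001224 E, +0.001306 N) → northeast.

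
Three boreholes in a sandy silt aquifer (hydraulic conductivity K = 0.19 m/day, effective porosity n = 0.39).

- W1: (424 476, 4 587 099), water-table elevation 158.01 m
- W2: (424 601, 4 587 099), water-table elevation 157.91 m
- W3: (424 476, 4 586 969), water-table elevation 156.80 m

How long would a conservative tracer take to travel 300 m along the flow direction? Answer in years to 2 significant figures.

180 years

∂h/∂x = (157.91 − 158.01) / (424601 − 424476) = -0.0008000
∂h/∂y = (156.80 − 158.01) / (4586969 − 4587099) = +0.009308
|∇h| = √(-0.0008000² + 0.009308²) = 0.009342
Seepage velocity v = K·i/n = 0.19 × 0.009342 / 0.39 = 0.004551 m/day.
t = 300 / 0.004551 = 6.592e+04 days = 180 years.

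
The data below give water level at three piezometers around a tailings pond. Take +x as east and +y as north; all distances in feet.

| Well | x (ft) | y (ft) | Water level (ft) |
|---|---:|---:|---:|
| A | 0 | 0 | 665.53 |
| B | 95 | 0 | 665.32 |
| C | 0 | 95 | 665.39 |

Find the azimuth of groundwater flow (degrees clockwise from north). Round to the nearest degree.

∂h/∂x = (665.32 − 665.53) / (95 − 0) = -0.002211
∂h/∂y = (665.39 − 665.53) / (95 − 0) = -0.001474
Flow direction (−∇h) has components (+0.002211 E, +0.001474 N).
Azimuth = atan2(E, N) = atan2(+0.002211, +0.001474) = 56.3° ≈ 056°.

056°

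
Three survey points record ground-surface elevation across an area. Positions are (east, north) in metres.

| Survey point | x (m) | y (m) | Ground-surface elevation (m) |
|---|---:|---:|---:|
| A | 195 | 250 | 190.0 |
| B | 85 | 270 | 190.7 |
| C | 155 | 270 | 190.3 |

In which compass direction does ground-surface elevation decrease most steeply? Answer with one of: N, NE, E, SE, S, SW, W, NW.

Taking A as reference: B−A = (-110, 20, +0.7); C−A = (-40, 20, +0.3).
Solve a·Δx + b·Δy = Δz: det = (-110)·20 − (-40)·20 = -1400.
∂z/∂x = [(+0.7)·20 − (+0.3)·20] / -1400 = -0.005714
∂z/∂y = [(-110)·(+0.3) − (-40)·(+0.7)] / -1400 = +0.003571
Steepest decrease is along −∇f = (+0.005714 E, -0.003571 N) → southeast.

SE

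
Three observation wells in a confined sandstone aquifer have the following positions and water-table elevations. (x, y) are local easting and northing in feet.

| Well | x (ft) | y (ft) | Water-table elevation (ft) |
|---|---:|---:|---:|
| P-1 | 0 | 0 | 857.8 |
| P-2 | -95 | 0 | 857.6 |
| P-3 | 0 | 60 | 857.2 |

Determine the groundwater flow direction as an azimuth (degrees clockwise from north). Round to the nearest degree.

∂h/∂x = (857.6 − 857.8) / (-95 − 0) = +0.002105
∂h/∂y = (857.2 − 857.8) / (60 − 0) = -0.010000
Flow direction (−∇h) has components (-0.002105 E, +0.010000 N).
Azimuth = atan2(E, N) = atan2(-0.002105, +0.010000) = 348.1° ≈ 348°.

348°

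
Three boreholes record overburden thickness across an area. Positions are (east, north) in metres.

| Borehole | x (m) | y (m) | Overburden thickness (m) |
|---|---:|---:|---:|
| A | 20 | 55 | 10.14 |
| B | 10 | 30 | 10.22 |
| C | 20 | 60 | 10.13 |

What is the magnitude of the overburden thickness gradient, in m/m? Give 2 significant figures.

Taking A as reference: B−A = (-10, -25, +0.08); C−A = (0, 5, -0.01).
Solve a·Δx + b·Δy = Δd: det = (-10)·5 − 0·(-25) = -50.
∂d/∂x = [(+0.08)·5 − (-0.01)·(-25)] / -50 = -0.003000
∂d/∂y = [(-10)·(-0.01) − 0·(+0.08)] / -50 = -0.002000
|∇f| = √(-0.003000² + -0.002000²) = 0.003606 m/m

0.0036 m/m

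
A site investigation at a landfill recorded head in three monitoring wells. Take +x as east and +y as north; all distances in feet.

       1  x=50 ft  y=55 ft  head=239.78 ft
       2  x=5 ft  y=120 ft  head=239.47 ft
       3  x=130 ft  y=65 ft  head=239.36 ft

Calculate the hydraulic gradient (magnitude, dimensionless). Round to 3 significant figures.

0.00884

Taking 1 as reference: 2−1 = (-45, 65, -0.31); 3−1 = (80, 10, -0.42).
Solve a·Δx + b·Δy = Δh: det = (-45)·10 − 80·65 = -5650.
∂h/∂x = [(-0.31)·10 − (-0.42)·65] / -5650 = -0.004283
∂h/∂y = [(-45)·(-0.42) − 80·(-0.31)] / -5650 = -0.007735
|∇h| = √(-0.004283² + -0.007735²) = 0.008842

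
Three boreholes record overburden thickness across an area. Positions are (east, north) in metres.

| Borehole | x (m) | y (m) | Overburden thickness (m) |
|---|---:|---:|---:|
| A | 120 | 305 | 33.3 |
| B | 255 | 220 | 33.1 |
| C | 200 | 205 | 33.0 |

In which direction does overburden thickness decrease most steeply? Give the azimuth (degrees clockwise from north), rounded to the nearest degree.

193°

Taking A as reference: B−A = (135, -85, -0.2); C−A = (80, -100, -0.3).
Solve a·Δx + b·Δy = Δd: det = 135·(-100) − 80·(-85) = -6700.
∂d/∂x = [(-0.2)·(-100) − (-0.3)·(-85)] / -6700 = +0.0008209
∂d/∂y = [135·(-0.3) − 80·(-0.2)] / -6700 = +0.003657
Steepest decrease is along −∇f: components (-0.0008209 E, -0.003657 N).
Azimuth = atan2(-0.0008209, -0.003657) = 192.7° ≈ 193°.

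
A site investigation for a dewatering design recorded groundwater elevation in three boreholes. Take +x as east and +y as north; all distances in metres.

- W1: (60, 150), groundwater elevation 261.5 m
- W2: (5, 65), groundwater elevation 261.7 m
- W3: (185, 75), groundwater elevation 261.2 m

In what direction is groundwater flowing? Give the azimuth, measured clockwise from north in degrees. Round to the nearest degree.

Differences from W1: to W2 (Δx, Δy, Δh) = (-55, -85, +0.2); to W3 = (125, -75, -0.3).
Determinant of the coordinate differences = (-55)·(-75) − 125·(-85) = 14750.
∂h/∂x = [(+0.2)·(-75) − (-0.3)·(-85)] / 14750 = -0.002746
∂h/∂y = [(-55)·(-0.3) − 125·(+0.2)] / 14750 = -0.0005763
Flow direction (−∇h) has components (+0.002746 E, +0.0005763 N).
Azimuth = atan2(E, N) = atan2(+0.002746, +0.0005763) = 78.1° ≈ 078°.

078°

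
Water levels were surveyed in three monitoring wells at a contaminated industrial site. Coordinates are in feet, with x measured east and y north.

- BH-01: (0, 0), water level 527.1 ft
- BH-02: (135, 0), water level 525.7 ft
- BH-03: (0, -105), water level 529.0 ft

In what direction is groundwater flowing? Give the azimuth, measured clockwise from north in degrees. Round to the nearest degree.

∂h/∂x = (525.7 − 527.1) / (135 − 0) = -0.01037
∂h/∂y = (529.0 − 527.1) / (-105 − 0) = -0.01810
Flow direction (−∇h) has components (+0.01037 E, +0.01810 N).
Azimuth = atan2(E, N) = atan2(+0.01037, +0.01810) = 29.8° ≈ 030°.

030°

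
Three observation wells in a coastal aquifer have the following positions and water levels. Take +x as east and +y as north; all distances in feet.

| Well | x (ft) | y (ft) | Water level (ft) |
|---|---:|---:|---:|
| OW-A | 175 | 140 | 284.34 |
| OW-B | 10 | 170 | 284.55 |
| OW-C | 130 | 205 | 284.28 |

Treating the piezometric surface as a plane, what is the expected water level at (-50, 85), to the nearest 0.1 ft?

284.8 ft

Taking OW-A as reference: OW-B−OW-A = (-165, 30, +0.21); OW-C−OW-A = (-45, 65, -0.06).
Determinant of the coordinate differences = (-165)·65 − (-45)·30 = -9375.
∂h/∂x = [(+0.21)·65 − (-0.06)·30] / -9375 = -0.001648
∂h/∂y = [(-165)·(-0.06) − (-45)·(+0.21)] / -9375 = -0.002064
h(-50, 85) = 284.34 + (-0.001648)·(-225) + (-0.002064)·(-55) = 284.34 +0.371 +0.114 = 284.824 ft.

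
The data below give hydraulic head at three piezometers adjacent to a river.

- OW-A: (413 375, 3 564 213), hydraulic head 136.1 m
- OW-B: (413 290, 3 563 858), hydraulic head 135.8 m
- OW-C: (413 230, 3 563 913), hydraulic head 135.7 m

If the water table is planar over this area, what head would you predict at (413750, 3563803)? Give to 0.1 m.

Differences from OW-A: to OW-B (Δx, Δy, Δh) = (-85, -355, -0.3); to OW-C = (-145, -300, -0.4).
Solve a·Δx + b·Δy = Δh: det = (-85)·(-300) − (-145)·(-355) = -25975.
∂h/∂x = [(-0.3)·(-300) − (-0.4)·(-355)] / -25975 = +0.002002
∂h/∂y = [(-85)·(-0.4) − (-145)·(-0.3)] / -25975 = +0.0003657
h(413750, 3563803) = 136.1 + (+0.002002)·(375) + (+0.0003657)·(-410) = 136.1 +0.751 -0.150 = 136.701 m.

136.7 m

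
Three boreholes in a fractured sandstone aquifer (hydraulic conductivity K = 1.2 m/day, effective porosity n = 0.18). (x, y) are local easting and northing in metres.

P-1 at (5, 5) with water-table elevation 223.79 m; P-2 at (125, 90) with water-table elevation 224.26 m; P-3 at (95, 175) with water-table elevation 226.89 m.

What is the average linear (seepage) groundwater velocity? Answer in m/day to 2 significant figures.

0.20 m/day

Differences from P-1: to P-2 (Δx, Δy, Δh) = (120, 85, +0.47); to P-3 = (90, 170, +3.10).
Determinant of the coordinate differences = 120·170 − 90·85 = 12750.
∂h/∂x = [(+0.47)·170 − (+3.10)·85] / 12750 = -0.01440
∂h/∂y = [120·(+3.10) − 90·(+0.47)] / 12750 = +0.02586
|∇h| = √(-0.01440² + 0.02586²) = 0.0296
Seepage velocity v = K·i/n = 1.2 × 0.0296 / 0.18 = 0.1973 m/day.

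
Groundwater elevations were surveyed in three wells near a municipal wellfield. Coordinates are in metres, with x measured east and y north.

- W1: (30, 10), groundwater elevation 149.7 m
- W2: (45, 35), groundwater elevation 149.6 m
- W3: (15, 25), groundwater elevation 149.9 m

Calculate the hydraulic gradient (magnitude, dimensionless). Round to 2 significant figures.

Differences from W1: to W2 (Δx, Δy, Δh) = (15, 25, -0.1); to W3 = (-15, 15, +0.2).
Solve a·Δx + b·Δy = Δh: det = 15·15 − (-15)·25 = 600.
∂h/∂x = [(-0.1)·15 − (+0.2)·25] / 600 = -0.01083
∂h/∂y = [15·(+0.2) − (-15)·(-0.1)] / 600 = +0.002500
|∇h| = √(-0.01083² + 0.002500²) = 0.01111

0.011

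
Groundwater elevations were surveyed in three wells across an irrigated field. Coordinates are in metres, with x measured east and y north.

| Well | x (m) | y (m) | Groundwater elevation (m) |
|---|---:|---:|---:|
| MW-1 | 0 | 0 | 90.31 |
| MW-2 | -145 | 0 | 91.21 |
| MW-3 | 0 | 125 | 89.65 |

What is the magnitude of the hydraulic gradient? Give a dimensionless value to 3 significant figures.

∂h/∂x = (91.21 − 90.31) / (-145 − 0) = -0.006207
∂h/∂y = (89.65 − 90.31) / (125 − 0) = -0.005280
|∇h| = √(-0.006207² + -0.005280²) = 0.008149

0.00815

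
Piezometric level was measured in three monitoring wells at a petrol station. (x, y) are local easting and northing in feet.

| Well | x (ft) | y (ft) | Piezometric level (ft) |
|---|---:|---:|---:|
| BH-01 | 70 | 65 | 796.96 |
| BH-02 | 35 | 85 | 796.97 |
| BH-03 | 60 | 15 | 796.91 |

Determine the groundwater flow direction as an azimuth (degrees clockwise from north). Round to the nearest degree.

Differences from BH-01: to BH-02 (Δx, Δy, Δh) = (-35, 20, +0.01); to BH-03 = (-10, -50, -0.05).
Solve a·Δx + b·Δy = Δh: det = (-35)·(-50) − (-10)·20 = 1950.
∂h/∂x = [(+0.01)·(-50) − (-0.05)·20] / 1950 = +0.0002564
∂h/∂y = [(-35)·(-0.05) − (-10)·(+0.01)] / 1950 = +0.0009487
Flow direction (−∇h) has components (-0.0002564 E, -0.0009487 N).
Azimuth = atan2(E, N) = atan2(-0.0002564, -0.0009487) = 195.1° ≈ 195°.

195°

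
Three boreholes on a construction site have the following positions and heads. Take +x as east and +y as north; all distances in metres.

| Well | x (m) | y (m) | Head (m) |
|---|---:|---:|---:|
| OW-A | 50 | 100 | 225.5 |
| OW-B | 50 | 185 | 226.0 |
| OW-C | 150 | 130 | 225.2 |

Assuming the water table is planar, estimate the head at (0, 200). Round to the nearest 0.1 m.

Taking OW-A as reference: OW-B−OW-A = (0, 85, +0.5); OW-C−OW-A = (100, 30, -0.3).
Solve a·Δx + b·Δy = Δh: det = 0·30 − 100·85 = -8500.
∂h/∂x = [(+0.5)·30 − (-0.3)·85] / -8500 = -0.004765
∂h/∂y = [0·(-0.3) − 100·(+0.5)] / -8500 = +0.005882
h(0, 200) = 225.5 + (-0.004765)·(-50) + (+0.005882)·(100) = 225.5 +0.238 +0.588 = 226.326 m.

226.3 m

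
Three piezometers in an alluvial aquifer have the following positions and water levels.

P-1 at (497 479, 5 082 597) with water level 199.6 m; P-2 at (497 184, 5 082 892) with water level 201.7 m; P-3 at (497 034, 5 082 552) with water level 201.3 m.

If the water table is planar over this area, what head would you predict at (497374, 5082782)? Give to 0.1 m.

Differences from P-1: to P-2 (Δx, Δy, Δh) = (-295, 295, +2.1); to P-3 = (-445, -45, +1.7).
Determinant of the coordinate differences = (-295)·(-45) − (-445)·295 = 144550.
∂h/∂x = [(+2.1)·(-45) − (+1.7)·295] / 144550 = -0.004123
∂h/∂y = [(-295)·(+1.7) − (-445)·(+2.1)] / 144550 = +0.002996
h(497374, 5082782) = 199.6 + (-0.004123)·(-105) + (+0.002996)·(185) = 199.6 +0.433 +0.554 = 200.587 m.

200.6 m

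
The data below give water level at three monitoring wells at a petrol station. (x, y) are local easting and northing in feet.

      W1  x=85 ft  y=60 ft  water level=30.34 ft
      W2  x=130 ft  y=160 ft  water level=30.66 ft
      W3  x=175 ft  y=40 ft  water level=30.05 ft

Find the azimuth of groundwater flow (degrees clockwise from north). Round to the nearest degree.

152°

Differences from W1: to W2 (Δx, Δy, Δh) = (45, 100, +0.32); to W3 = (90, -20, -0.29).
Determinant of the coordinate differences = 45·(-20) − 90·100 = -9900.
∂h/∂x = [(+0.32)·(-20) − (-0.29)·100] / -9900 = -0.002283
∂h/∂y = [45·(-0.29) − 90·(+0.32)] / -9900 = +0.004227
Flow direction (−∇h) has components (+0.002283 E, -0.004227 N).
Azimuth = atan2(E, N) = atan2(+0.002283, -0.004227) = 151.6° ≈ 152°.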